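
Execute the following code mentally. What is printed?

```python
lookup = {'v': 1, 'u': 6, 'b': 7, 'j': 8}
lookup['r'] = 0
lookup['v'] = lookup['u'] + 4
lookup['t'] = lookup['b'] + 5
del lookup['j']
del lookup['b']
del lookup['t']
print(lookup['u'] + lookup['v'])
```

16

lookup['r'] = 0 → {'v': 1, 'u': 6, 'b': 7, 'j': 8, 'r': 0}
lookup['v'] = lookup['u']+4 = 10 → {'v': 10, 'u': 6, 'b': 7, 'j': 8, 'r': 0}
lookup['t'] = lookup['b']+5 = 12 → {'v': 10, 'u': 6, 'b': 7, 'j': 8, 'r': 0, 't': 12}
del 'j' → {'v': 10, 'u': 6, 'b': 7, 'r': 0, 't': 12}
del 'b' → {'v': 10, 'u': 6, 'r': 0, 't': 12}
del 't' → {'v': 10, 'u': 6, 'r': 0}
lookup['u']+lookup['v'] = 6+10 = 16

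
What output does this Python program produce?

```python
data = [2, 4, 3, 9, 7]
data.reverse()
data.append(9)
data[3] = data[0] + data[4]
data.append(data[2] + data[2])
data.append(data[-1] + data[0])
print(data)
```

[7, 9, 3, 9, 2, 9, 6, 13]

reverse → [7, 9, 3, 4, 2]
append 9 → [7, 9, 3, 4, 2, 9]
data[3] = data[0]+data[4] = 7+2 = 9 → [7, 9, 3, 9, 2, 9]
append data[2]+data[2] = 3+3 = 6 → [7, 9, 3, 9, 2, 9, 6]
append data[-1]+data[0] = 6+7 = 13 → [7, 9, 3, 9, 2, 9, 6, 13]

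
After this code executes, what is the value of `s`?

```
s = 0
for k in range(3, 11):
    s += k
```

52

k=3: s = 0+3 = 3
k=4: s = 3+4 = 7
k=5: s = 7+5 = 12
k=6: s = 12+6 = 18
k=7: s = 18+7 = 25
k=8: s = 25+8 = 33
k=9: s = 33+9 = 42
k=10: s = 42+10 = 52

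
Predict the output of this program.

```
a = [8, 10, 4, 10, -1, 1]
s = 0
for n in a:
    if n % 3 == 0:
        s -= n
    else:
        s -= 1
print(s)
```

-6

n=8: not %3==0, s = 0-1 = -1
n=10: not %3==0, s = (-1)-1 = -2
n=4: not %3==0, s = (-2)-1 = -3
n=10: not %3==0, s = (-3)-1 = -4
n=-1: not %3==0, s = (-4)-1 = -5
n=1: not %3==0, s = (-5)-1 = -6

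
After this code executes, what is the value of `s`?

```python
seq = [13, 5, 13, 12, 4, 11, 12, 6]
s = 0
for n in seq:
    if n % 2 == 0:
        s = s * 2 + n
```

142

n=13: not even
n=5: not even
n=13: not even
n=12: even, s = 0*2+12 = 12
n=4: even, s = 12*2+4 = 28
n=11: not even
n=12: even, s = 28*2+12 = 68
n=6: even, s = 68*2+6 = 142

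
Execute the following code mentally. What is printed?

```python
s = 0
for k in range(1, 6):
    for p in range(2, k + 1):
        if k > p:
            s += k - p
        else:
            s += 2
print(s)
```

k=2,p=2: not 2>2, s = 0+2 = 2
k=3,p=2: 3>2, s = 2+1 = 3
k=3,p=3: not 3>3, s = 3+2 = 5
k=4,p=2: 4>2, s = 5+2 = 7
k=4,p=3: 4>3, s = 7+1 = 8
k=4,p=4: not 4>4, s = 8+2 = 10
k=5,p=2: 5>2, s = 10+3 = 13
k=5,p=3: 5>3, s = 13+2 = 15
k=5,p=4: 5>4, s = 15+1 = 16
k=5,p=5: not 5>5, s = 16+2 = 18

18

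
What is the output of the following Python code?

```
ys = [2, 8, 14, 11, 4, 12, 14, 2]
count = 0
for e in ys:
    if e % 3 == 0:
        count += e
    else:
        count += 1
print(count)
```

19

e=2: not %3==0, count = 0+1 = 1
e=8: not %3==0, count = 1+1 = 2
e=14: not %3==0, count = 2+1 = 3
e=11: not %3==0, count = 3+1 = 4
e=4: not %3==0, count = 4+1 = 5
e=12: %3==0, count = 5+12 = 17
e=14: not %3==0, count = 17+1 = 18
e=2: not %3==0, count = 18+1 = 19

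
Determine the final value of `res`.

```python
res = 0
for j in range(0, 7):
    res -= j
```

-21

j=0: res = 0-0 = 0
j=1: res = 0-1 = -1
j=2: res = (-1)-2 = -3
j=3: res = (-3)-3 = -6
j=4: res = (-6)-4 = -10
j=5: res = (-10)-5 = -15
j=6: res = (-15)-6 = -21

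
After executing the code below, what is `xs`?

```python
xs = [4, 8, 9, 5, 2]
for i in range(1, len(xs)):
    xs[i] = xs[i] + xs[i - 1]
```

[4, 12, 21, 26, 28]

i=1: xs[1] = 8+4 = 12 → [4, 12, 9, 5, 2]
i=2: xs[2] = 9+12 = 21 → [4, 12, 21, 5, 2]
i=3: xs[3] = 5+21 = 26 → [4, 12, 21, 26, 2]
i=4: xs[4] = 2+26 = 28 → [4, 12, 21, 26, 28]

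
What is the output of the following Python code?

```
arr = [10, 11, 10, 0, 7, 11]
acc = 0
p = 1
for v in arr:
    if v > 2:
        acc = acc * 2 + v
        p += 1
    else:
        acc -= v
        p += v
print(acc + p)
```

v=10: >2, acc = 0*2+10 = 10; p=2
v=11: >2, acc = 10*2+11 = 31; p=3
v=10: >2, acc = 31*2+10 = 72; p=4
v=0: not >2, acc = 72-0 = 72; p=4
v=7: >2, acc = 72*2+7 = 151; p=5
v=11: >2, acc = 151*2+11 = 313; p=6
acc+p = 313+6 = 319

319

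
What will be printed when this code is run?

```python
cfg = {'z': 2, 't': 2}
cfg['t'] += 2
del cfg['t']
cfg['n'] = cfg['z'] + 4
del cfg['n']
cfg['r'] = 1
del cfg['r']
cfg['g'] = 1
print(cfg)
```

cfg['t'] = 2+2 = 4 → {'z': 2, 't': 4}
del 't' → {'z': 2}
cfg['n'] = cfg['z']+4 = 6 → {'z': 2, 'n': 6}
del 'n' → {'z': 2}
cfg['r'] = 1 → {'z': 2, 'r': 1}
del 'r' → {'z': 2}
cfg['g'] = 1 → {'z': 2, 'g': 1}

{'z': 2, 'g': 1}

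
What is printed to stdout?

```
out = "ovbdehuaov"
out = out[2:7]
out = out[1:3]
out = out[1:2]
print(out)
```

e

slice [2:7] → 'bdehu'
slice [1:3] → 'de'
slice [1:2] → 'e'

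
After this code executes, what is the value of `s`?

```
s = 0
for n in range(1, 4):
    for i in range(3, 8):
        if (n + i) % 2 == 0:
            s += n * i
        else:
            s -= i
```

n=1,i=3: even sum, s = 0+3 = 3
n=1,i=4: odd sum, s = 3-4 = -1
n=1,i=5: even sum, s = (-1)+5 = 4
n=1,i=6: odd sum, s = 4-6 = -2
n=1,i=7: even sum, s = (-2)+7 = 5
n=2,i=3: odd sum, s = 5-3 = 2
n=2,i=4: even sum, s = 2+8 = 10
n=2,i=5: odd sum, s = 10-5 = 5
n=2,i=6: even sum, s = 5+12 = 17
n=2,i=7: odd sum, s = 17-7 = 10
n=3,i=3: even sum, s = 10+9 = 19
n=3,i=4: odd sum, s = 19-4 = 15
n=3,i=5: even sum, s = 15+15 = 30
n=3,i=6: odd sum, s = 30-6 = 24
n=3,i=7: even sum, s = 24+21 = 45

45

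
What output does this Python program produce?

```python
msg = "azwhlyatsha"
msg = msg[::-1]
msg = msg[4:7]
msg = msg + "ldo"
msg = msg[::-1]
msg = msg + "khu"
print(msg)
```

odllyakhu

reverse → 'ahstaylhwza'
slice [4:7] → 'ayl'
+ 'ldo' → 'aylldo'
reverse → 'odllya'
+ 'khu' → 'odllyakhu'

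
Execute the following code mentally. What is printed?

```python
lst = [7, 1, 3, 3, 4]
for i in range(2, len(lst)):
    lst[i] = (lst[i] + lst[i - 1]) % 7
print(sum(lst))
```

i=2: lst[2] = (3+1)%7 = 4 → [7, 1, 4, 3, 4]
i=3: lst[3] = (3+4)%7 = 0 → [7, 1, 4, 0, 4]
i=4: lst[4] = (4+0)%7 = 4 → [7, 1, 4, 0, 4]
sum = 16

16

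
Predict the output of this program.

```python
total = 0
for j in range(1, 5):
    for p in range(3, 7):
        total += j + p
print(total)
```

j=1,p=3: total = 0+4 = 4
j=1,p=4: total = 4+5 = 9
j=1,p=5: total = 9+6 = 15
j=1,p=6: total = 15+7 = 22
j=2,p=3: total = 22+5 = 27
j=2,p=4: total = 27+6 = 33
j=2,p=5: total = 33+7 = 40
j=2,p=6: total = 40+8 = 48
j=3,p=3: total = 48+6 = 54
j=3,p=4: total = 54+7 = 61
j=3,p=5: total = 61+8 = 69
j=3,p=6: total = 69+9 = 78
j=4,p=3: total = 78+7 = 85
j=4,p=4: total = 85+8 = 93
j=4,p=5: total = 93+9 = 102
j=4,p=6: total = 102+10 = 112

112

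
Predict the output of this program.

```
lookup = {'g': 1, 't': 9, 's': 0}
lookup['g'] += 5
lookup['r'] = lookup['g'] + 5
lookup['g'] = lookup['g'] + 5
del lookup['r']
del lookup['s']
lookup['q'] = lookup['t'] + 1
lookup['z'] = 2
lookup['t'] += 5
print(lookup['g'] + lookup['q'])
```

21

lookup['g'] = 1+5 = 6 → {'g': 6, 't': 9, 's': 0}
lookup['r'] = lookup['g']+5 = 11 → {'g': 6, 't': 9, 's': 0, 'r': 11}
lookup['g'] = lookup['g']+5 = 11 → {'g': 11, 't': 9, 's': 0, 'r': 11}
del 'r' → {'g': 11, 't': 9, 's': 0}
del 's' → {'g': 11, 't': 9}
lookup['q'] = lookup['t']+1 = 10 → {'g': 11, 't': 9, 'q': 10}
lookup['z'] = 2 → {'g': 11, 't': 9, 'q': 10, 'z': 2}
lookup['t'] = 9+5 = 14 → {'g': 11, 't': 14, 'q': 10, 'z': 2}
lookup['g']+lookup['q'] = 11+10 = 21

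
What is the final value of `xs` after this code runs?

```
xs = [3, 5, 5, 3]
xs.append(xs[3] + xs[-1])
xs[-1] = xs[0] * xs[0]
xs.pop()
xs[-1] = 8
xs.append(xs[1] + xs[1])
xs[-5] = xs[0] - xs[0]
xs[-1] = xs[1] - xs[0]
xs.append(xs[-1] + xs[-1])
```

append xs[3]+xs[-1] = 3+3 = 6 → [3, 5, 5, 3, 6]
xs[-1] = xs[0]*xs[0] = 3*3 = 9 → [3, 5, 5, 3, 9]
pop() removes 9 → [3, 5, 5, 3]
xs[-1] = 8 → [3, 5, 5, 8]
append xs[1]+xs[1] = 5+5 = 10 → [3, 5, 5, 8, 10]
xs[-5] = xs[0]-xs[0] = 3-3 = 0 → [0, 5, 5, 8, 10]
xs[-1] = xs[1]-xs[0] = 5-0 = 5 → [0, 5, 5, 8, 5]
append xs[-1]+xs[-1] = 5+5 = 10 → [0, 5, 5, 8, 5, 10]

[0, 5, 5, 8, 5, 10]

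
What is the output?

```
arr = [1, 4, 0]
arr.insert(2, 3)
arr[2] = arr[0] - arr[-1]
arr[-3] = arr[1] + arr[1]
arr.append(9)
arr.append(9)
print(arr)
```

insert 3 at 2 → [1, 4, 3, 0]
arr[2] = arr[0]-arr[-1] = 1-0 = 1 → [1, 4, 1, 0]
arr[-3] = arr[1]+arr[1] = 4+4 = 8 → [1, 8, 1, 0]
append 9 → [1, 8, 1, 0, 9]
append 9 → [1, 8, 1, 0, 9, 9]

[1, 8, 1, 0, 9, 9]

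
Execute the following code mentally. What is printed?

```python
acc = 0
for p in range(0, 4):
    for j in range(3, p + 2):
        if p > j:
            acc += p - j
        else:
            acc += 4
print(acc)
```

12

p=2,j=3: not 2>3, acc = 0+4 = 4
p=3,j=3: not 3>3, acc = 4+4 = 8
p=3,j=4: not 3>4, acc = 8+4 = 12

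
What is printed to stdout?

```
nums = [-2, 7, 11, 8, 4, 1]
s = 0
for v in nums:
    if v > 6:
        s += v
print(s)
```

v=-2: not >6
v=7: >6, s = 0+7 = 7
v=11: >6, s = 7+11 = 18
v=8: >6, s = 18+8 = 26
v=4: not >6
v=1: not >6

26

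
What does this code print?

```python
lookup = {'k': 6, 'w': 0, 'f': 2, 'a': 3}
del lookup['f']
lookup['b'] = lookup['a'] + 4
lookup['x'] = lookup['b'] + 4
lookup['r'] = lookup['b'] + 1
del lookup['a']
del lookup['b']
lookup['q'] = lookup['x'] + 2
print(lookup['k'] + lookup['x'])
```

17

del 'f' → {'k': 6, 'w': 0, 'a': 3}
lookup['b'] = lookup['a']+4 = 7 → {'k': 6, 'w': 0, 'a': 3, 'b': 7}
lookup['x'] = lookup['b']+4 = 11 → {'k': 6, 'w': 0, 'a': 3, 'b': 7, 'x': 11}
lookup['r'] = lookup['b']+1 = 8 → {'k': 6, 'w': 0, 'a': 3, 'b': 7, 'x': 11, 'r': 8}
del 'a' → {'k': 6, 'w': 0, 'b': 7, 'x': 11, 'r': 8}
del 'b' → {'k': 6, 'w': 0, 'x': 11, 'r': 8}
lookup['q'] = lookup['x']+2 = 13 → {'k': 6, 'w': 0, 'x': 11, 'r': 8, 'q': 13}
lookup['k']+lookup['x'] = 6+11 = 17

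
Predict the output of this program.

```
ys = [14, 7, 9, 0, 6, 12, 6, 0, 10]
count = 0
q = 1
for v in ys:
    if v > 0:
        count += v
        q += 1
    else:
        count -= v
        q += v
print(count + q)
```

v=14: >0, count = 0+14 = 14; q=2
v=7: >0, count = 14+7 = 21; q=3
v=9: >0, count = 21+9 = 30; q=4
v=0: not >0, count = 30-0 = 30; q=4
v=6: >0, count = 30+6 = 36; q=5
v=12: >0, count = 36+12 = 48; q=6
v=6: >0, count = 48+6 = 54; q=7
v=0: not >0, count = 54-0 = 54; q=7
v=10: >0, count = 54+10 = 64; q=8
count+q = 64+8 = 72

72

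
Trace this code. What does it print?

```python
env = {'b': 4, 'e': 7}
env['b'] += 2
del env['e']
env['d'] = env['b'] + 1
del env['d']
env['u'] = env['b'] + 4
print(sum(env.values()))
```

16

env['b'] = 4+2 = 6 → {'b': 6, 'e': 7}
del 'e' → {'b': 6}
env['d'] = env['b']+1 = 7 → {'b': 6, 'd': 7}
del 'd' → {'b': 6}
env['u'] = env['b']+4 = 10 → {'b': 6, 'u': 10}
sum of values = 16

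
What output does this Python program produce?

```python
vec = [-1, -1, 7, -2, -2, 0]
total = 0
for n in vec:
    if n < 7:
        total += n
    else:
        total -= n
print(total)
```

-13

n=-1: <7, total = 0+(-1) = -1
n=-1: <7, total = (-1)+(-1) = -2
n=7: not <7, total = (-2)-7 = -9
n=-2: <7, total = (-9)+(-2) = -11
n=-2: <7, total = (-11)+(-2) = -13
n=0: <7, total = (-13)+0 = -13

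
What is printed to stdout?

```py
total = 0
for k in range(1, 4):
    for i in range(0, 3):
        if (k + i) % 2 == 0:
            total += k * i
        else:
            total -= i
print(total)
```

3

k=1,i=0: odd sum, total = 0-0 = 0
k=1,i=1: even sum, total = 0+1 = 1
k=1,i=2: odd sum, total = 1-2 = -1
k=2,i=0: even sum, total = (-1)+0 = -1
k=2,i=1: odd sum, total = (-1)-1 = -2
k=2,i=2: even sum, total = (-2)+4 = 2
k=3,i=0: odd sum, total = 2-0 = 2
k=3,i=1: even sum, total = 2+3 = 5
k=3,i=2: odd sum, total = 5-2 = 3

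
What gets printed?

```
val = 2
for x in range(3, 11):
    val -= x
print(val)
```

-50

x=3: val = 2-3 = -1
x=4: val = (-1)-4 = -5
x=5: val = (-5)-5 = -10
x=6: val = (-10)-6 = -16
x=7: val = (-16)-7 = -23
x=8: val = (-23)-8 = -31
x=9: val = (-31)-9 = -40
x=10: val = (-40)-10 = -50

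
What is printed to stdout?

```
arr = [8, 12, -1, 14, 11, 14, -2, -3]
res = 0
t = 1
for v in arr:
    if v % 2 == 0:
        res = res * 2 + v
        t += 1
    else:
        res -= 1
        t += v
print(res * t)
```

v=8: even, res = 0*2+8 = 8; t=2
v=12: even, res = 8*2+12 = 28; t=3
v=-1: not even, res = 28-1 = 27; t=2
v=14: even, res = 27*2+14 = 68; t=3
v=11: not even, res = 68-1 = 67; t=14
v=14: even, res = 67*2+14 = 148; t=15
v=-2: even, res = 148*2+(-2) = 294; t=16
v=-3: not even, res = 294-1 = 293; t=13
res*t = 293*13 = 3809

3809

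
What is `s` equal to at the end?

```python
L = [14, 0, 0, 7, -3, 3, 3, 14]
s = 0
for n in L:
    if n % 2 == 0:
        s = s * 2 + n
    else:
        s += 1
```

134

n=14: even, s = 0*2+14 = 14
n=0: even, s = 14*2+0 = 28
n=0: even, s = 28*2+0 = 56
n=7: not even, s = 56+1 = 57
n=-3: not even, s = 57+1 = 58
n=3: not even, s = 58+1 = 59
n=3: not even, s = 59+1 = 60
n=14: even, s = 60*2+14 = 134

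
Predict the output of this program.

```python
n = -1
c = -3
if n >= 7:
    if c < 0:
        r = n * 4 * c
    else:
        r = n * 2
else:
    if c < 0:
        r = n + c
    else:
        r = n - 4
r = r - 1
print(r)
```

-5

n=-1, c=-3
n >= 7 is False; c < 0 is True
→ r = n + c = -4
r = (-4)-1 = -5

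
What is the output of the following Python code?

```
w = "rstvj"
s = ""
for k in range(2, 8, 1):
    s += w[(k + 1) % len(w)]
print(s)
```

k=2: add w[3]='v' → 'v'
k=3: add w[4]='j' → 'vj'
k=4: add w[0]='r' → 'vjr'
k=5: add w[1]='s' → 'vjrs'
k=6: add w[2]='t' → 'vjrst'
k=7: add w[3]='v' → 'vjrstv'

vjrstv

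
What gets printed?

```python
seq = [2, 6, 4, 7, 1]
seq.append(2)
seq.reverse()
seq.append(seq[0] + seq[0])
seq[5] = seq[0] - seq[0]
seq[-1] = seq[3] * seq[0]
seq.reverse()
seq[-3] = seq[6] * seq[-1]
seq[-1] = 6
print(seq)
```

append 2 → [2, 6, 4, 7, 1, 2]
reverse → [2, 1, 7, 4, 6, 2]
append seq[0]+seq[0] = 2+2 = 4 → [2, 1, 7, 4, 6, 2, 4]
seq[5] = seq[0]-seq[0] = 2-2 = 0 → [2, 1, 7, 4, 6, 0, 4]
seq[-1] = seq[3]*seq[0] = 4*2 = 8 → [2, 1, 7, 4, 6, 0, 8]
reverse → [8, 0, 6, 4, 7, 1, 2]
seq[-3] = seq[6]*seq[-1] = 2*2 = 4 → [8, 0, 6, 4, 4, 1, 2]
seq[-1] = 6 → [8, 0, 6, 4, 4, 1, 6]

[8, 0, 6, 4, 4, 1, 6]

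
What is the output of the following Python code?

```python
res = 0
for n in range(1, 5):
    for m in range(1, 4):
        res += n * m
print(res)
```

60

n=1,m=1: res = 0+1 = 1
n=1,m=2: res = 1+2 = 3
n=1,m=3: res = 3+3 = 6
n=2,m=1: res = 6+2 = 8
n=2,m=2: res = 8+4 = 12
n=2,m=3: res = 12+6 = 18
n=3,m=1: res = 18+3 = 21
n=3,m=2: res = 21+6 = 27
n=3,m=3: res = 27+9 = 36
n=4,m=1: res = 36+4 = 40
n=4,m=2: res = 40+8 = 48
n=4,m=3: res = 48+12 = 60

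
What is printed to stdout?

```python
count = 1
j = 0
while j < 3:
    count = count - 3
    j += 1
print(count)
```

-8

j=0: count = 1-3 = -2
j=1: count = (-2)-3 = -5
j=2: count = (-5)-3 = -8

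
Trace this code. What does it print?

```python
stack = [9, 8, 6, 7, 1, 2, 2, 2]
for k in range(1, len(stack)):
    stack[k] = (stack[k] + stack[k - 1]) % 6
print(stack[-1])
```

k=1: stack[1] = (8+9)%6 = 5 → [9, 5, 6, 7, 1, 2, 2, 2]
k=2: stack[2] = (6+5)%6 = 5 → [9, 5, 5, 7, 1, 2, 2, 2]
k=3: stack[3] = (7+5)%6 = 0 → [9, 5, 5, 0, 1, 2, 2, 2]
k=4: stack[4] = (1+0)%6 = 1 → [9, 5, 5, 0, 1, 2, 2, 2]
k=5: stack[5] = (2+1)%6 = 3 → [9, 5, 5, 0, 1, 3, 2, 2]
k=6: stack[6] = (2+3)%6 = 5 → [9, 5, 5, 0, 1, 3, 5, 2]
k=7: stack[7] = (2+5)%6 = 1 → [9, 5, 5, 0, 1, 3, 5, 1]

1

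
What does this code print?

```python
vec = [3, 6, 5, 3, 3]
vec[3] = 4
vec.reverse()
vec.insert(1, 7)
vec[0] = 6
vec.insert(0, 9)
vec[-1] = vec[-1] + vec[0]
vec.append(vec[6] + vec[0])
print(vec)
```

vec[3] = 4 → [3, 6, 5, 4, 3]
reverse → [3, 4, 5, 6, 3]
insert 7 at 1 → [3, 7, 4, 5, 6, 3]
vec[0] = 6 → [6, 7, 4, 5, 6, 3]
insert 9 at 0 → [9, 6, 7, 4, 5, 6, 3]
vec[-1] = vec[-1]+vec[0] = 3+9 = 12 → [9, 6, 7, 4, 5, 6, 12]
append vec[6]+vec[0] = 12+9 = 21 → [9, 6, 7, 4, 5, 6, 12, 21]

[9, 6, 7, 4, 5, 6, 12, 21]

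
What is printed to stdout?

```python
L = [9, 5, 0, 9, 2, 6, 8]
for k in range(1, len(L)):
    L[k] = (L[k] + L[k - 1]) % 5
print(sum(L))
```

k=1: L[1] = (5+9)%5 = 4 → [9, 4, 0, 9, 2, 6, 8]
k=2: L[2] = (0+4)%5 = 4 → [9, 4, 4, 9, 2, 6, 8]
k=3: L[3] = (9+4)%5 = 3 → [9, 4, 4, 3, 2, 6, 8]
k=4: L[4] = (2+3)%5 = 0 → [9, 4, 4, 3, 0, 6, 8]
k=5: L[5] = (6+0)%5 = 1 → [9, 4, 4, 3, 0, 1, 8]
k=6: L[6] = (8+1)%5 = 4 → [9, 4, 4, 3, 0, 1, 4]
sum = 25

25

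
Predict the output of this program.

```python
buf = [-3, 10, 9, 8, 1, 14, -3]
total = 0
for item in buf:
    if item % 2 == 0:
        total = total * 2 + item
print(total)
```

item=-3: not even
item=10: even, total = 0*2+10 = 10
item=9: not even
item=8: even, total = 10*2+8 = 28
item=1: not even
item=14: even, total = 28*2+14 = 70
item=-3: not even

70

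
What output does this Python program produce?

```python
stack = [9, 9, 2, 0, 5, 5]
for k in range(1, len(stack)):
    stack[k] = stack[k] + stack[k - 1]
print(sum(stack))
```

k=1: stack[1] = 9+9 = 18 → [9, 18, 2, 0, 5, 5]
k=2: stack[2] = 2+18 = 20 → [9, 18, 20, 0, 5, 5]
k=3: stack[3] = 0+20 = 20 → [9, 18, 20, 20, 5, 5]
k=4: stack[4] = 5+20 = 25 → [9, 18, 20, 20, 25, 5]
k=5: stack[5] = 5+25 = 30 → [9, 18, 20, 20, 25, 30]
sum = 122

122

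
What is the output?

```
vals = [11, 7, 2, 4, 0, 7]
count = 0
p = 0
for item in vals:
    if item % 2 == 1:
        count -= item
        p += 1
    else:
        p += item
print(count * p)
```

item=11: odd, count = 0-11 = -11; p=1
item=7: odd, count = (-11)-7 = -18; p=2
item=2: not odd; p=4
item=4: not odd; p=8
item=0: not odd; p=8
item=7: odd, count = (-18)-7 = -25; p=9
count*p = (-25)*9 = -225

-225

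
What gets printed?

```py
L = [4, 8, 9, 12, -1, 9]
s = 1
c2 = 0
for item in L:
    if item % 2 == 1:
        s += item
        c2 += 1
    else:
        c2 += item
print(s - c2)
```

-9

item=4: not odd; c2=4
item=8: not odd; c2=12
item=9: odd, s = 1+9 = 10; c2=13
item=12: not odd; c2=25
item=-1: odd, s = 10+(-1) = 9; c2=26
item=9: odd, s = 9+9 = 18; c2=27
s-c2 = 18-27 = -9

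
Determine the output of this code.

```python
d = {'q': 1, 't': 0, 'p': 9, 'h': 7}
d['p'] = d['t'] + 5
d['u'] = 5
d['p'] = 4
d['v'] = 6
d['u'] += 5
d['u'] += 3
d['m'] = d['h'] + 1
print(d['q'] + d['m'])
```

d['p'] = d['t']+5 = 5 → {'q': 1, 't': 0, 'p': 5, 'h': 7}
d['u'] = 5 → {'q': 1, 't': 0, 'p': 5, 'h': 7, 'u': 5}
d['p'] = 4 → {'q': 1, 't': 0, 'p': 4, 'h': 7, 'u': 5}
d['v'] = 6 → {'q': 1, 't': 0, 'p': 4, 'h': 7, 'u': 5, 'v': 6}
d['u'] = 5+5 = 10 → {'q': 1, 't': 0, 'p': 4, 'h': 7, 'u': 10, 'v': 6}
d['u'] = 10+3 = 13 → {'q': 1, 't': 0, 'p': 4, 'h': 7, 'u': 13, 'v': 6}
d['m'] = d['h']+1 = 8 → {'q': 1, 't': 0, 'p': 4, 'h': 7, 'u': 13, 'v': 6, 'm': 8}
d['q']+d['m'] = 1+8 = 9

9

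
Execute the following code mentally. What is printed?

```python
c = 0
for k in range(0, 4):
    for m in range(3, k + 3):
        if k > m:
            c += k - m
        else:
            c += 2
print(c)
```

12

k=1,m=3: not 1>3, c = 0+2 = 2
k=2,m=3: not 2>3, c = 2+2 = 4
k=2,m=4: not 2>4, c = 4+2 = 6
k=3,m=3: not 3>3, c = 6+2 = 8
k=3,m=4: not 3>4, c = 8+2 = 10
k=3,m=5: not 3>5, c = 10+2 = 12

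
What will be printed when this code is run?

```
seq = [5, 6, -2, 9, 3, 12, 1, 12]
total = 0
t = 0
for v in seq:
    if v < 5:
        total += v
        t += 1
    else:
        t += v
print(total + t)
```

49

v=5: not <5; t=5
v=6: not <5; t=11
v=-2: <5, total = 0+(-2) = -2; t=12
v=9: not <5; t=21
v=3: <5, total = (-2)+3 = 1; t=22
v=12: not <5; t=34
v=1: <5, total = 1+1 = 2; t=35
v=12: not <5; t=47
total+t = 2+47 = 49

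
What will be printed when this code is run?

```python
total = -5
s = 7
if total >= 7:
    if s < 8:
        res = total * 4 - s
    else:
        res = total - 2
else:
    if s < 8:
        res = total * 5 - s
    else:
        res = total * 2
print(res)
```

-32

total=-5, s=7
total >= 7 is False; s < 8 is True
→ res = total * 5 - s = -32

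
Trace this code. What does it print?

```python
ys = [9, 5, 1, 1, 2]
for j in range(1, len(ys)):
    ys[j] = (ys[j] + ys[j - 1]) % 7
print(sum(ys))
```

j=1: ys[1] = (5+9)%7 = 0 → [9, 0, 1, 1, 2]
j=2: ys[2] = (1+0)%7 = 1 → [9, 0, 1, 1, 2]
j=3: ys[3] = (1+1)%7 = 2 → [9, 0, 1, 2, 2]
j=4: ys[4] = (2+2)%7 = 4 → [9, 0, 1, 2, 4]
sum = 16

16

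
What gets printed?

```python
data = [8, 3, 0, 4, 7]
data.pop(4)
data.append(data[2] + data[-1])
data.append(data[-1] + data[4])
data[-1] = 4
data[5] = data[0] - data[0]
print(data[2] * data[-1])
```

0

pop(4) removes 7 → [8, 3, 0, 4]
append data[2]+data[-1] = 0+4 = 4 → [8, 3, 0, 4, 4]
append data[-1]+data[4] = 4+4 = 8 → [8, 3, 0, 4, 4, 8]
data[-1] = 4 → [8, 3, 0, 4, 4, 4]
data[5] = data[0]-data[0] = 8-8 = 0 → [8, 3, 0, 4, 4, 0]
data[2]*data[-1] = 0*0 = 0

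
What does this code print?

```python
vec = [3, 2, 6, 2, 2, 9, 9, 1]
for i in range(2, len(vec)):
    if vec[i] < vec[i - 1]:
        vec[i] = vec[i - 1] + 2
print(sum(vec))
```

71

i=2: 6>=2, unchanged → [3, 2, 6, 2, 2, 9, 9, 1]
i=3: 2<6, vec[3] = 6+2 = 8 → [3, 2, 6, 8, 2, 9, 9, 1]
i=4: 2<8, vec[4] = 8+2 = 10 → [3, 2, 6, 8, 10, 9, 9, 1]
i=5: 9<10, vec[5] = 10+2 = 12 → [3, 2, 6, 8, 10, 12, 9, 1]
i=6: 9<12, vec[6] = 12+2 = 14 → [3, 2, 6, 8, 10, 12, 14, 1]
i=7: 1<14, vec[7] = 14+2 = 16 → [3, 2, 6, 8, 10, 12, 14, 16]
sum = 71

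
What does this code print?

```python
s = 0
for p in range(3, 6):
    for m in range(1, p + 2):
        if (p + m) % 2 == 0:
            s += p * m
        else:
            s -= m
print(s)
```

p=3,m=1: even sum, s = 0+3 = 3
p=3,m=2: odd sum, s = 3-2 = 1
p=3,m=3: even sum, s = 1+9 = 10
p=3,m=4: odd sum, s = 10-4 = 6
p=4,m=1: odd sum, s = 6-1 = 5
p=4,m=2: even sum, s = 5+8 = 13
p=4,m=3: odd sum, s = 13-3 = 10
p=4,m=4: even sum, s = 10+16 = 26
p=4,m=5: odd sum, s = 26-5 = 21
p=5,m=1: even sum, s = 21+5 = 26
p=5,m=2: odd sum, s = 26-2 = 24
p=5,m=3: even sum, s = 24+15 = 39
p=5,m=4: odd sum, s = 39-4 = 35
p=5,m=5: even sum, s = 35+25 = 60
p=5,m=6: odd sum, s = 60-6 = 54

54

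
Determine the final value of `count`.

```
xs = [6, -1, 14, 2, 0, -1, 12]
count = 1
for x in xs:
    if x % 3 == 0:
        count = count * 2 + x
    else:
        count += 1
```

x=6: %3==0, count = 1*2+6 = 8
x=-1: not %3==0, count = 8+1 = 9
x=14: not %3==0, count = 9+1 = 10
x=2: not %3==0, count = 10+1 = 11
x=0: %3==0, count = 11*2+0 = 22
x=-1: not %3==0, count = 22+1 = 23
x=12: %3==0, count = 23*2+12 = 58

58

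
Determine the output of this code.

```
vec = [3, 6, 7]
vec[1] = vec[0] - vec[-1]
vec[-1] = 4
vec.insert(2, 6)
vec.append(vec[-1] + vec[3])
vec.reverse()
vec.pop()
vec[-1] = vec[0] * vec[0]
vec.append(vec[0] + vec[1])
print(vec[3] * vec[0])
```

vec[1] = vec[0]-vec[-1] = 3-7 = -4 → [3, -4, 7]
vec[-1] = 4 → [3, -4, 4]
insert 6 at 2 → [3, -4, 6, 4]
append vec[-1]+vec[3] = 4+4 = 8 → [3, -4, 6, 4, 8]
reverse → [8, 4, 6, -4, 3]
pop() removes 3 → [8, 4, 6, -4]
vec[-1] = vec[0]*vec[0] = 8*8 = 64 → [8, 4, 6, 64]
append vec[0]+vec[1] = 8+4 = 12 → [8, 4, 6, 64, 12]
vec[3]*vec[0] = 64*8 = 512

512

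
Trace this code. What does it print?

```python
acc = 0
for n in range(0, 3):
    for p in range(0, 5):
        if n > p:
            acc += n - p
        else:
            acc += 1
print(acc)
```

16

n=0,p=0: not 0>0, acc = 0+1 = 1
n=0,p=1: not 0>1, acc = 1+1 = 2
n=0,p=2: not 0>2, acc = 2+1 = 3
n=0,p=3: not 0>3, acc = 3+1 = 4
n=0,p=4: not 0>4, acc = 4+1 = 5
n=1,p=0: 1>0, acc = 5+1 = 6
n=1,p=1: not 1>1, acc = 6+1 = 7
n=1,p=2: not 1>2, acc = 7+1 = 8
n=1,p=3: not 1>3, acc = 8+1 = 9
n=1,p=4: not 1>4, acc = 9+1 = 10
n=2,p=0: 2>0, acc = 10+2 = 12
n=2,p=1: 2>1, acc = 12+1 = 13
n=2,p=2: not 2>2, acc = 13+1 = 14
n=2,p=3: not 2>3, acc = 14+1 = 15
n=2,p=4: not 2>4, acc = 15+1 = 16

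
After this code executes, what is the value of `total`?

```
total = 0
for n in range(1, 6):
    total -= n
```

-15

n=1: total = 0-1 = -1
n=2: total = (-1)-2 = -3
n=3: total = (-3)-3 = -6
n=4: total = (-6)-4 = -10
n=5: total = (-10)-5 = -15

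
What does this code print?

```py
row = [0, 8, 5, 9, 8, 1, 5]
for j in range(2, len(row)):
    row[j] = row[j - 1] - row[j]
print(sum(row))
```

j=2: row[2] = 8-5 = 3 → [0, 8, 3, 9, 8, 1, 5]
j=3: row[3] = 3-9 = -6 → [0, 8, 3, -6, 8, 1, 5]
j=4: row[4] = (-6)-8 = -14 → [0, 8, 3, -6, -14, 1, 5]
j=5: row[5] = (-14)-1 = -15 → [0, 8, 3, -6, -14, -15, 5]
j=6: row[6] = (-15)-5 = -20 → [0, 8, 3, -6, -14, -15, -20]
sum = -44

-44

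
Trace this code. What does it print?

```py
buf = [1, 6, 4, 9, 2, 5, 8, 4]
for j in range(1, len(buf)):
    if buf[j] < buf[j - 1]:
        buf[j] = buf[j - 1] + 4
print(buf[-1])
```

30

j=1: 6>=1, unchanged → [1, 6, 4, 9, 2, 5, 8, 4]
j=2: 4<6, buf[2] = 6+4 = 10 → [1, 6, 10, 9, 2, 5, 8, 4]
j=3: 9<10, buf[3] = 10+4 = 14 → [1, 6, 10, 14, 2, 5, 8, 4]
j=4: 2<14, buf[4] = 14+4 = 18 → [1, 6, 10, 14, 18, 5, 8, 4]
j=5: 5<18, buf[5] = 18+4 = 22 → [1, 6, 10, 14, 18, 22, 8, 4]
j=6: 8<22, buf[6] = 22+4 = 26 → [1, 6, 10, 14, 18, 22, 26, 4]
j=7: 4<26, buf[7] = 26+4 = 30 → [1, 6, 10, 14, 18, 22, 26, 30]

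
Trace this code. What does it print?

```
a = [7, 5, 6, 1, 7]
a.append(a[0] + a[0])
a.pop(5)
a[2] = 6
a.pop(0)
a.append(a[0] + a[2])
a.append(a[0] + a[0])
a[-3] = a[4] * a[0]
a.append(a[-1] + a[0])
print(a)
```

append a[0]+a[0] = 7+7 = 14 → [7, 5, 6, 1, 7, 14]
pop(5) removes 14 → [7, 5, 6, 1, 7]
a[2] = 6 → [7, 5, 6, 1, 7]
pop(0) removes 7 → [5, 6, 1, 7]
append a[0]+a[2] = 5+1 = 6 → [5, 6, 1, 7, 6]
append a[0]+a[0] = 5+5 = 10 → [5, 6, 1, 7, 6, 10]
a[-3] = a[4]*a[0] = 6*5 = 30 → [5, 6, 1, 30, 6, 10]
append a[-1]+a[0] = 10+5 = 15 → [5, 6, 1, 30, 6, 10, 15]

[5, 6, 1, 30, 6, 10, 15]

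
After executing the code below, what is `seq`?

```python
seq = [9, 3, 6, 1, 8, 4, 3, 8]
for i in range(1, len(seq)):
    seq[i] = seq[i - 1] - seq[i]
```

i=1: seq[1] = 9-3 = 6 → [9, 6, 6, 1, 8, 4, 3, 8]
i=2: seq[2] = 6-6 = 0 → [9, 6, 0, 1, 8, 4, 3, 8]
i=3: seq[3] = 0-1 = -1 → [9, 6, 0, -1, 8, 4, 3, 8]
i=4: seq[4] = (-1)-8 = -9 → [9, 6, 0, -1, -9, 4, 3, 8]
i=5: seq[5] = (-9)-4 = -13 → [9, 6, 0, -1, -9, -13, 3, 8]
i=6: seq[6] = (-13)-3 = -16 → [9, 6, 0, -1, -9, -13, -16, 8]
i=7: seq[7] = (-16)-8 = -24 → [9, 6, 0, -1, -9, -13, -16, -24]

[9, 6, 0, -1, -9, -13, -16, -24]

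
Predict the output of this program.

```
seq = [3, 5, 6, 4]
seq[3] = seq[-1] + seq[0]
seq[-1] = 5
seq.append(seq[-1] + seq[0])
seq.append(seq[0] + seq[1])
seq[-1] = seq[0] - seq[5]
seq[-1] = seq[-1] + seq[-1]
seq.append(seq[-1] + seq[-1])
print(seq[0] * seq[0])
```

seq[3] = seq[-1]+seq[0] = 4+3 = 7 → [3, 5, 6, 7]
seq[-1] = 5 → [3, 5, 6, 5]
append seq[-1]+seq[0] = 5+3 = 8 → [3, 5, 6, 5, 8]
append seq[0]+seq[1] = 3+5 = 8 → [3, 5, 6, 5, 8, 8]
seq[-1] = seq[0]-seq[5] = 3-8 = -5 → [3, 5, 6, 5, 8, -5]
seq[-1] = seq[-1]+seq[-1] = (-5)+(-5) = -10 → [3, 5, 6, 5, 8, -10]
append seq[-1]+seq[-1] = (-10)+(-10) = -20 → [3, 5, 6, 5, 8, -10, -20]
seq[0]*seq[0] = 3*3 = 9

9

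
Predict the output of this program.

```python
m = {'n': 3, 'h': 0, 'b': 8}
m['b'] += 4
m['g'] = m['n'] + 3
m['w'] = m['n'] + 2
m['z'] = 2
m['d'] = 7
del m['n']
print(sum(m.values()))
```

32

m['b'] = 8+4 = 12 → {'n': 3, 'h': 0, 'b': 12}
m['g'] = m['n']+3 = 6 → {'n': 3, 'h': 0, 'b': 12, 'g': 6}
m['w'] = m['n']+2 = 5 → {'n': 3, 'h': 0, 'b': 12, 'g': 6, 'w': 5}
m['z'] = 2 → {'n': 3, 'h': 0, 'b': 12, 'g': 6, 'w': 5, 'z': 2}
m['d'] = 7 → {'n': 3, 'h': 0, 'b': 12, 'g': 6, 'w': 5, 'z': 2, 'd': 7}
del 'n' → {'h': 0, 'b': 12, 'g': 6, 'w': 5, 'z': 2, 'd': 7}
sum of values = 32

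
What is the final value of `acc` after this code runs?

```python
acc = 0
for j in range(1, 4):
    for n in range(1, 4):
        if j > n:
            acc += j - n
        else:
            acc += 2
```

j=1,n=1: not 1>1, acc = 0+2 = 2
j=1,n=2: not 1>2, acc = 2+2 = 4
j=1,n=3: not 1>3, acc = 4+2 = 6
j=2,n=1: 2>1, acc = 6+1 = 7
j=2,n=2: not 2>2, acc = 7+2 = 9
j=2,n=3: not 2>3, acc = 9+2 = 11
j=3,n=1: 3>1, acc = 11+2 = 13
j=3,n=2: 3>2, acc = 13+1 = 14
j=3,n=3: not 3>3, acc = 14+2 = 16

16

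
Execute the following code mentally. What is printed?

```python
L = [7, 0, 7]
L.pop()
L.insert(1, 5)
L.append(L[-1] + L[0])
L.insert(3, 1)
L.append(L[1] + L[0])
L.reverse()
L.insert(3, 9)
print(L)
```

pop() removes 7 → [7, 0]
insert 5 at 1 → [7, 5, 0]
append L[-1]+L[0] = 0+7 = 7 → [7, 5, 0, 7]
insert 1 at 3 → [7, 5, 0, 1, 7]
append L[1]+L[0] = 5+7 = 12 → [7, 5, 0, 1, 7, 12]
reverse → [12, 7, 1, 0, 5, 7]
insert 9 at 3 → [12, 7, 1, 9, 0, 5, 7]

[12, 7, 1, 9, 0, 5, 7]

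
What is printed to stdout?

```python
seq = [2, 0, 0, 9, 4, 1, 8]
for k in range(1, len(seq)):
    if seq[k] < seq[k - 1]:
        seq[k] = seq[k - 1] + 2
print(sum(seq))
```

60

k=1: 0<2, seq[1] = 2+2 = 4 → [2, 4, 0, 9, 4, 1, 8]
k=2: 0<4, seq[2] = 4+2 = 6 → [2, 4, 6, 9, 4, 1, 8]
k=3: 9>=6, unchanged → [2, 4, 6, 9, 4, 1, 8]
k=4: 4<9, seq[4] = 9+2 = 11 → [2, 4, 6, 9, 11, 1, 8]
k=5: 1<11, seq[5] = 11+2 = 13 → [2, 4, 6, 9, 11, 13, 8]
k=6: 8<13, seq[6] = 13+2 = 15 → [2, 4, 6, 9, 11, 13, 15]
sum = 60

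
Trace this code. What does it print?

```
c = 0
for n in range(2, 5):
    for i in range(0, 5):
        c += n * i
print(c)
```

n=2,i=0: c = 0+0 = 0
n=2,i=1: c = 0+2 = 2
n=2,i=2: c = 2+4 = 6
n=2,i=3: c = 6+6 = 12
n=2,i=4: c = 12+8 = 20
n=3,i=0: c = 20+0 = 20
n=3,i=1: c = 20+3 = 23
n=3,i=2: c = 23+6 = 29
n=3,i=3: c = 29+9 = 38
n=3,i=4: c = 38+12 = 50
n=4,i=0: c = 50+0 = 50
n=4,i=1: c = 50+4 = 54
n=4,i=2: c = 54+8 = 62
n=4,i=3: c = 62+12 = 74
n=4,i=4: c = 74+16 = 90

90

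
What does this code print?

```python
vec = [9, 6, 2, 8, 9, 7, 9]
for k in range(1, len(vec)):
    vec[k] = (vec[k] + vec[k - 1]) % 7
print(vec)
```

k=1: vec[1] = (6+9)%7 = 1 → [9, 1, 2, 8, 9, 7, 9]
k=2: vec[2] = (2+1)%7 = 3 → [9, 1, 3, 8, 9, 7, 9]
k=3: vec[3] = (8+3)%7 = 4 → [9, 1, 3, 4, 9, 7, 9]
k=4: vec[4] = (9+4)%7 = 6 → [9, 1, 3, 4, 6, 7, 9]
k=5: vec[5] = (7+6)%7 = 6 → [9, 1, 3, 4, 6, 6, 9]
k=6: vec[6] = (9+6)%7 = 1 → [9, 1, 3, 4, 6, 6, 1]

[9, 1, 3, 4, 6, 6, 1]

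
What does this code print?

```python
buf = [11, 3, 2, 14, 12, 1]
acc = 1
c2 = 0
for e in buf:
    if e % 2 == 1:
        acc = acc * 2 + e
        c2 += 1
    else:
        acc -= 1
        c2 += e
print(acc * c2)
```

e=11: odd, acc = 1*2+11 = 13; c2=1
e=3: odd, acc = 13*2+3 = 29; c2=2
e=2: not odd, acc = 29-1 = 28; c2=4
e=14: not odd, acc = 28-1 = 27; c2=18
e=12: not odd, acc = 27-1 = 26; c2=30
e=1: odd, acc = 26*2+1 = 53; c2=31
acc*c2 = 53*31 = 1643

1643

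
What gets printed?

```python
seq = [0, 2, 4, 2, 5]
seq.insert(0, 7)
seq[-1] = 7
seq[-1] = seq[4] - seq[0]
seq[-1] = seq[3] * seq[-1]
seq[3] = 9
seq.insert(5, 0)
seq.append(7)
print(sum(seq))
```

7

insert 7 at 0 → [7, 0, 2, 4, 2, 5]
seq[-1] = 7 → [7, 0, 2, 4, 2, 7]
seq[-1] = seq[4]-seq[0] = 2-7 = -5 → [7, 0, 2, 4, 2, -5]
seq[-1] = seq[3]*seq[-1] = 4*(-5) = -20 → [7, 0, 2, 4, 2, -20]
seq[3] = 9 → [7, 0, 2, 9, 2, -20]
insert 0 at 5 → [7, 0, 2, 9, 2, 0, -20]
append 7 → [7, 0, 2, 9, 2, 0, -20, 7]
sum = 7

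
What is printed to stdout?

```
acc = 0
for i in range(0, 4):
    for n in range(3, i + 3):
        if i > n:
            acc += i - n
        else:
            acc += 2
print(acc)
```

i=1,n=3: not 1>3, acc = 0+2 = 2
i=2,n=3: not 2>3, acc = 2+2 = 4
i=2,n=4: not 2>4, acc = 4+2 = 6
i=3,n=3: not 3>3, acc = 6+2 = 8
i=3,n=4: not 3>4, acc = 8+2 = 10
i=3,n=5: not 3>5, acc = 10+2 = 12

12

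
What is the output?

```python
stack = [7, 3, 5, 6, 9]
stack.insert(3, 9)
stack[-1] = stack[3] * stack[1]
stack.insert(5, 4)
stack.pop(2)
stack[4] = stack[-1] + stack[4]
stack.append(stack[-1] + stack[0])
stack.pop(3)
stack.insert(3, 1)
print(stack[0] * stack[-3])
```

217

insert 9 at 3 → [7, 3, 5, 9, 6, 9]
stack[-1] = stack[3]*stack[1] = 9*3 = 27 → [7, 3, 5, 9, 6, 27]
insert 4 at 5 → [7, 3, 5, 9, 6, 4, 27]
pop(2) removes 5 → [7, 3, 9, 6, 4, 27]
stack[4] = stack[-1]+stack[4] = 27+4 = 31 → [7, 3, 9, 6, 31, 27]
append stack[-1]+stack[0] = 27+7 = 34 → [7, 3, 9, 6, 31, 27, 34]
pop(3) removes 6 → [7, 3, 9, 31, 27, 34]
insert 1 at 3 → [7, 3, 9, 1, 31, 27, 34]
stack[0]*stack[-3] = 7*31 = 217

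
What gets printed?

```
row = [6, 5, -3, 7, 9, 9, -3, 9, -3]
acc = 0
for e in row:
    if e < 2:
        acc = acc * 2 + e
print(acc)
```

e=6: not <2
e=5: not <2
e=-3: <2, acc = 0*2+(-3) = -3
e=7: not <2
e=9: not <2
e=9: not <2
e=-3: <2, acc = (-3)*2+(-3) = -9
e=9: not <2
e=-3: <2, acc = (-9)*2+(-3) = -21

-21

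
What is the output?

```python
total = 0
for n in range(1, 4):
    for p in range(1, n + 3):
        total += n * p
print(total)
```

71

n=1,p=1: total = 0+1 = 1
n=1,p=2: total = 1+2 = 3
n=1,p=3: total = 3+3 = 6
n=2,p=1: total = 6+2 = 8
n=2,p=2: total = 8+4 = 12
n=2,p=3: total = 12+6 = 18
n=2,p=4: total = 18+8 = 26
n=3,p=1: total = 26+3 = 29
n=3,p=2: total = 29+6 = 35
n=3,p=3: total = 35+9 = 44
n=3,p=4: total = 44+12 = 56
n=3,p=5: total = 56+15 = 71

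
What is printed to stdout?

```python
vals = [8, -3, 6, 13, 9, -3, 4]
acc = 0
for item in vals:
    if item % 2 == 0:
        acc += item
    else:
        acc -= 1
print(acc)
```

item=8: even, acc = 0+8 = 8
item=-3: not even, acc = 8-1 = 7
item=6: even, acc = 7+6 = 13
item=13: not even, acc = 13-1 = 12
item=9: not even, acc = 12-1 = 11
item=-3: not even, acc = 11-1 = 10
item=4: even, acc = 10+4 = 14

14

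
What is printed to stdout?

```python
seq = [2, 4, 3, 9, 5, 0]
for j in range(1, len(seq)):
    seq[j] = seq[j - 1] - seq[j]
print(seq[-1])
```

j=1: seq[1] = 2-4 = -2 → [2, -2, 3, 9, 5, 0]
j=2: seq[2] = (-2)-3 = -5 → [2, -2, -5, 9, 5, 0]
j=3: seq[3] = (-5)-9 = -14 → [2, -2, -5, -14, 5, 0]
j=4: seq[4] = (-14)-5 = -19 → [2, -2, -5, -14, -19, 0]
j=5: seq[5] = (-19)-0 = -19 → [2, -2, -5, -14, -19, -19]

-19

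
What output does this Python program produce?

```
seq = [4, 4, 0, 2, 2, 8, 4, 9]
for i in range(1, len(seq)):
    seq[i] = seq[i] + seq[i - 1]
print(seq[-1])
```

i=1: seq[1] = 4+4 = 8 → [4, 8, 0, 2, 2, 8, 4, 9]
i=2: seq[2] = 0+8 = 8 → [4, 8, 8, 2, 2, 8, 4, 9]
i=3: seq[3] = 2+8 = 10 → [4, 8, 8, 10, 2, 8, 4, 9]
i=4: seq[4] = 2+10 = 12 → [4, 8, 8, 10, 12, 8, 4, 9]
i=5: seq[5] = 8+12 = 20 → [4, 8, 8, 10, 12, 20, 4, 9]
i=6: seq[6] = 4+20 = 24 → [4, 8, 8, 10, 12, 20, 24, 9]
i=7: seq[7] = 9+24 = 33 → [4, 8, 8, 10, 12, 20, 24, 33]

33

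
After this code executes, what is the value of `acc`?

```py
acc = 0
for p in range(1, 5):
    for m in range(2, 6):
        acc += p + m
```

p=1,m=2: acc = 0+3 = 3
p=1,m=3: acc = 3+4 = 7
p=1,m=4: acc = 7+5 = 12
p=1,m=5: acc = 12+6 = 18
p=2,m=2: acc = 18+4 = 22
p=2,m=3: acc = 22+5 = 27
p=2,m=4: acc = 27+6 = 33
p=2,m=5: acc = 33+7 = 40
p=3,m=2: acc = 40+5 = 45
p=3,m=3: acc = 45+6 = 51
p=3,m=4: acc = 51+7 = 58
p=3,m=5: acc = 58+8 = 66
p=4,m=2: acc = 66+6 = 72
p=4,m=3: acc = 72+7 = 79
p=4,m=4: acc = 79+8 = 87
p=4,m=5: acc = 87+9 = 96

96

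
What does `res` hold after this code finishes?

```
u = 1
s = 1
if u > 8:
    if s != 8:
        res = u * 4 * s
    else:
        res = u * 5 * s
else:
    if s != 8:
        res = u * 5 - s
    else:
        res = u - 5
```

u=1, s=1
u > 8 is False; s != 8 is True
→ res = u * 5 - s = 4

4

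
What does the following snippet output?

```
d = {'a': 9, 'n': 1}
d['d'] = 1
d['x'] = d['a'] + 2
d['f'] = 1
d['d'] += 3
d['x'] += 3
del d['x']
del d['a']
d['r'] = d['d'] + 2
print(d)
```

{'n': 1, 'd': 4, 'f': 1, 'r': 6}

d['d'] = 1 → {'a': 9, 'n': 1, 'd': 1}
d['x'] = d['a']+2 = 11 → {'a': 9, 'n': 1, 'd': 1, 'x': 11}
d['f'] = 1 → {'a': 9, 'n': 1, 'd': 1, 'x': 11, 'f': 1}
d['d'] = 1+3 = 4 → {'a': 9, 'n': 1, 'd': 4, 'x': 11, 'f': 1}
d['x'] = 11+3 = 14 → {'a': 9, 'n': 1, 'd': 4, 'x': 14, 'f': 1}
del 'x' → {'a': 9, 'n': 1, 'd': 4, 'f': 1}
del 'a' → {'n': 1, 'd': 4, 'f': 1}
d['r'] = d['d']+2 = 6 → {'n': 1, 'd': 4, 'f': 1, 'r': 6}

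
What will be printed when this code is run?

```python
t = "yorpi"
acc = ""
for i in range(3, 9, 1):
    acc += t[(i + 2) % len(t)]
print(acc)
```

yorpiy

i=3: add t[0]='y' → 'y'
i=4: add t[1]='o' → 'yo'
i=5: add t[2]='r' → 'yor'
i=6: add t[3]='p' → 'yorp'
i=7: add t[4]='i' → 'yorpi'
i=8: add t[0]='y' → 'yorpiy'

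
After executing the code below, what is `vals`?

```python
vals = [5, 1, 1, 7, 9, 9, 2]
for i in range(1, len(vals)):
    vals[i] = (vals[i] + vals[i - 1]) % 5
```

[5, 1, 2, 4, 3, 2, 4]

i=1: vals[1] = (1+5)%5 = 1 → [5, 1, 1, 7, 9, 9, 2]
i=2: vals[2] = (1+1)%5 = 2 → [5, 1, 2, 7, 9, 9, 2]
i=3: vals[3] = (7+2)%5 = 4 → [5, 1, 2, 4, 9, 9, 2]
i=4: vals[4] = (9+4)%5 = 3 → [5, 1, 2, 4, 3, 9, 2]
i=5: vals[5] = (9+3)%5 = 2 → [5, 1, 2, 4, 3, 2, 2]
i=6: vals[6] = (2+2)%5 = 4 → [5, 1, 2, 4, 3, 2, 4]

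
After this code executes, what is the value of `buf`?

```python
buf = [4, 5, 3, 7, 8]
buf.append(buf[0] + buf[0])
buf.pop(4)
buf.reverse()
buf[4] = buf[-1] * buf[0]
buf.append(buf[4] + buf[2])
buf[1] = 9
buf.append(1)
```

[8, 9, 3, 5, 32, 35, 1]

append buf[0]+buf[0] = 4+4 = 8 → [4, 5, 3, 7, 8, 8]
pop(4) removes 8 → [4, 5, 3, 7, 8]
reverse → [8, 7, 3, 5, 4]
buf[4] = buf[-1]*buf[0] = 4*8 = 32 → [8, 7, 3, 5, 32]
append buf[4]+buf[2] = 32+3 = 35 → [8, 7, 3, 5, 32, 35]
buf[1] = 9 → [8, 9, 3, 5, 32, 35]
append 1 → [8, 9, 3, 5, 32, 35, 1]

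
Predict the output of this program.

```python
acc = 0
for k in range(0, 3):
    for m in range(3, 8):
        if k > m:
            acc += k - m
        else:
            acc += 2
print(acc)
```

k=0,m=3: not 0>3, acc = 0+2 = 2
k=0,m=4: not 0>4, acc = 2+2 = 4
k=0,m=5: not 0>5, acc = 4+2 = 6
k=0,m=6: not 0>6, acc = 6+2 = 8
k=0,m=7: not 0>7, acc = 8+2 = 10
k=1,m=3: not 1>3, acc = 10+2 = 12
k=1,m=4: not 1>4, acc = 12+2 = 14
k=1,m=5: not 1>5, acc = 14+2 = 16
k=1,m=6: not 1>6, acc = 16+2 = 18
k=1,m=7: not 1>7, acc = 18+2 = 20
k=2,m=3: not 2>3, acc = 20+2 = 22
k=2,m=4: not 2>4, acc = 22+2 = 24
k=2,m=5: not 2>5, acc = 24+2 = 26
k=2,m=6: not 2>6, acc = 26+2 = 28
k=2,m=7: not 2>7, acc = 28+2 = 30

30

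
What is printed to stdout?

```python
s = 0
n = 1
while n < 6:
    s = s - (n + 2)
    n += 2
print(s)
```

-15

n=1: s = 0-3 = -3
n=3: s = (-3)-5 = -8
n=5: s = (-8)-7 = -15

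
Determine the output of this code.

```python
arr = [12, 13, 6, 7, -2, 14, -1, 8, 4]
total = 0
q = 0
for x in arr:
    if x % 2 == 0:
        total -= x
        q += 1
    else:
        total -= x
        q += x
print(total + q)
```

-36

x=12: even, total = 0-12 = -12; q=1
x=13: not even, total = (-12)-13 = -25; q=14
x=6: even, total = (-25)-6 = -31; q=15
x=7: not even, total = (-31)-7 = -38; q=22
x=-2: even, total = (-38)-(-2) = -36; q=23
x=14: even, total = (-36)-14 = -50; q=24
x=-1: not even, total = (-50)-(-1) = -49; q=23
x=8: even, total = (-49)-8 = -57; q=24
x=4: even, total = (-57)-4 = -61; q=25
total+q = (-61)+25 = -36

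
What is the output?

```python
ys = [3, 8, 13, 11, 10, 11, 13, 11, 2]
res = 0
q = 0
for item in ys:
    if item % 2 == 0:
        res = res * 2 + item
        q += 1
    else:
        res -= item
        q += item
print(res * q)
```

-8840

item=3: not even, res = 0-3 = -3; q=3
item=8: even, res = (-3)*2+8 = 2; q=4
item=13: not even, res = 2-13 = -11; q=17
item=11: not even, res = (-11)-11 = -22; q=28
item=10: even, res = (-22)*2+10 = -34; q=29
item=11: not even, res = (-34)-11 = -45; q=40
item=13: not even, res = (-45)-13 = -58; q=53
item=11: not even, res = (-58)-11 = -69; q=64
item=2: even, res = (-69)*2+2 = -136; q=65
res*q = (-136)*65 = -8840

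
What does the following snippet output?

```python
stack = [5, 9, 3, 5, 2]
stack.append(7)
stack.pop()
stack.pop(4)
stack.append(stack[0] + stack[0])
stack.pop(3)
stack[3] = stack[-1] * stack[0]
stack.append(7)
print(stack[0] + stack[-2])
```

55

append 7 → [5, 9, 3, 5, 2, 7]
pop() removes 7 → [5, 9, 3, 5, 2]
pop(4) removes 2 → [5, 9, 3, 5]
append stack[0]+stack[0] = 5+5 = 10 → [5, 9, 3, 5, 10]
pop(3) removes 5 → [5, 9, 3, 10]
stack[3] = stack[-1]*stack[0] = 10*5 = 50 → [5, 9, 3, 50]
append 7 → [5, 9, 3, 50, 7]
stack[0]+stack[-2] = 5+50 = 55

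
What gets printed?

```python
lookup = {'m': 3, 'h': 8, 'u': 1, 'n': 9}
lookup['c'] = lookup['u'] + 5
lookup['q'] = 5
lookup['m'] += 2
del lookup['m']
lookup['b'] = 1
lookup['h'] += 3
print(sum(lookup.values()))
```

33

lookup['c'] = lookup['u']+5 = 6 → {'m': 3, 'h': 8, 'u': 1, 'n': 9, 'c': 6}
lookup['q'] = 5 → {'m': 3, 'h': 8, 'u': 1, 'n': 9, 'c': 6, 'q': 5}
lookup['m'] = 3+2 = 5 → {'m': 5, 'h': 8, 'u': 1, 'n': 9, 'c': 6, 'q': 5}
del 'm' → {'h': 8, 'u': 1, 'n': 9, 'c': 6, 'q': 5}
lookup['b'] = 1 → {'h': 8, 'u': 1, 'n': 9, 'c': 6, 'q': 5, 'b': 1}
lookup['h'] = 8+3 = 11 → {'h': 11, 'u': 1, 'n': 9, 'c': 6, 'q': 5, 'b': 1}
sum of values = 33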